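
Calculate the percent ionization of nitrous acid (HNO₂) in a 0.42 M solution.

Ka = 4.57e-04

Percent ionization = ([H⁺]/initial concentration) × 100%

Using Ka equilibrium: x² + Ka×x - Ka×C = 0. Solving: [H⁺] = 1.3628e-02. Percent = (1.3628e-02/0.42) × 100

Percent ionization = 3.24%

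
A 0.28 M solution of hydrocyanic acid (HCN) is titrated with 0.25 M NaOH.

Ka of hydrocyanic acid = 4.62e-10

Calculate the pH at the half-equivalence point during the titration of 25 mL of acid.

At half-equivalence [HA] = [A⁻], so Henderson-Hasselbalch gives pH = pKa = -log(4.62e-10) = 9.34.

pH = pKa = 9.34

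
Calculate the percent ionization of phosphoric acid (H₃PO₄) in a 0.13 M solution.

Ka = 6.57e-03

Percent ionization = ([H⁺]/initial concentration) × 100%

Using Ka equilibrium: x² + Ka×x - Ka×C = 0. Solving: [H⁺] = 2.6124e-02. Percent = (2.6124e-02/0.13) × 100

Percent ionization = 20.1%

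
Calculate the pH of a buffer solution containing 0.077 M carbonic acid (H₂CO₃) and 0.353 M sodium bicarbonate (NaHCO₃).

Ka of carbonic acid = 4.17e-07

pKa = -log(4.17e-07) = 6.38. pH = pKa + log([A⁻]/[HA]) = 6.38 + log(0.353/0.077)

pH = 7.04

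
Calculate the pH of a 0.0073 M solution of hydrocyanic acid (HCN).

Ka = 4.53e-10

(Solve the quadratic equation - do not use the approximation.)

x² + Ka×x - Ka×C = 0. Using quadratic formula: [H⁺] = 1.8183e-06

pH = 5.74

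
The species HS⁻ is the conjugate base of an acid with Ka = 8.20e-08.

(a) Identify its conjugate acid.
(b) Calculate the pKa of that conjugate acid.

(a) The conjugate acid is formed by adding one H⁺ to HS⁻, giving H₂S. (b) pKa = -log(Ka) = -log(8.20e-08) = 7.09.

Conjugate acid: H₂S; pK_a = 7.09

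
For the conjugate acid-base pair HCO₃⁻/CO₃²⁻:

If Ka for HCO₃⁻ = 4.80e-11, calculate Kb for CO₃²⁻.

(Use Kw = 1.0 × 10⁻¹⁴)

For a conjugate pair Ka × Kb = Kw, so Kb = Kw/Ka = 1.0 × 10⁻¹⁴ / 4.80e-11 = 2.08e-04.

K_b = 2.08e-04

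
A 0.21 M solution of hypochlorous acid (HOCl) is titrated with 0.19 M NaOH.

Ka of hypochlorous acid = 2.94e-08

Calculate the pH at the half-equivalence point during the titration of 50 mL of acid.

At half-equivalence [HA] = [A⁻], so Henderson-Hasselbalch gives pH = pKa = -log(2.94e-08) = 7.53.

pH = pKa = 7.53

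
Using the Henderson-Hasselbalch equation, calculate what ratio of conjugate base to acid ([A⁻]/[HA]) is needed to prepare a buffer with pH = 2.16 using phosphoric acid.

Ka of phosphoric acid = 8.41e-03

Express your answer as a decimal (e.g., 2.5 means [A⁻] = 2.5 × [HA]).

pKa = -log(8.41e-03) = 2.0752. pH = pKa + log([A⁻]/[HA]), so log([A⁻]/[HA]) = pH − pKa = 2.16 − 2.0752 = 0.0848. [A⁻]/[HA] = 10^(0.0848) = 1.22

[A⁻]/[HA] = 1.22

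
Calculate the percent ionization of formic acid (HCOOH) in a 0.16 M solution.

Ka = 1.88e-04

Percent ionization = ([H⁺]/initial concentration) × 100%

Using Ka equilibrium: x² + Ka×x - Ka×C = 0. Solving: [H⁺] = 5.3913e-03. Percent = (5.3913e-03/0.16) × 100

Percent ionization = 3.37%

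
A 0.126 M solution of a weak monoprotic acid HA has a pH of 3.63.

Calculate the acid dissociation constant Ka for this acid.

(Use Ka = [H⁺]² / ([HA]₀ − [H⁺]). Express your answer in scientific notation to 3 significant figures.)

[H⁺] = 10^(−pH) = 10^(−3.63) = 2.344e-04 M. For HA ⇌ H⁺ + A⁻, Ka = [H⁺][A⁻]/[HA] = [H⁺]² / ([HA]₀ − [H⁺]) = (2.344e-04)² / (0.126 − 2.344e-04) = 4.37e-07.

K_a = 4.37e-07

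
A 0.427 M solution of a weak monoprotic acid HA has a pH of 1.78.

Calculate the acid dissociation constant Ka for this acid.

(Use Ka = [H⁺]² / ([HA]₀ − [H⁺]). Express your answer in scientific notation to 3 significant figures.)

[H⁺] = 10^(−pH) = 10^(−1.78) = 1.660e-02 M. For HA ⇌ H⁺ + A⁻, Ka = [H⁺][A⁻]/[HA] = [H⁺]² / ([HA]₀ − [H⁺]) = (1.660e-02)² / (0.427 − 1.660e-02) = 6.71e-04.

K_a = 6.71e-04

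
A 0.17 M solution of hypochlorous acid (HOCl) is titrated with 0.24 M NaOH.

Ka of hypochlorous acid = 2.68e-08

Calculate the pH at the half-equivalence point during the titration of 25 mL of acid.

At half-equivalence [HA] = [A⁻], so Henderson-Hasselbalch gives pH = pKa = -log(2.68e-08) = 7.57.

pH = pKa = 7.57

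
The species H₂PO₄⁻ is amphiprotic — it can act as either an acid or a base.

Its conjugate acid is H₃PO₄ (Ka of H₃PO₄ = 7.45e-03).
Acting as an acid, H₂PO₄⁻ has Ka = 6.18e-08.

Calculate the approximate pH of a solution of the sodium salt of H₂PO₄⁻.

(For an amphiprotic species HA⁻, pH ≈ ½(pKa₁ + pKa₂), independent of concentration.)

pKa₁ = -log(7.45e-03) = 2.13; pKa₂ = -log(6.18e-08) = 7.21. For an amphiprotic species, pH ≈ ½(pKa₁ + pKa₂) = ½(2.13 + 7.21) = 4.67.

pH = 4.67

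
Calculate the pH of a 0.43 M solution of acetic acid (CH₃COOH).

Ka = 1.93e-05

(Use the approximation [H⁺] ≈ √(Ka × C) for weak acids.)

[H⁺] = √(Ka × C) = √(1.93e-05 × 0.43) = 2.8808e-03. pH = -log(2.8808e-03)

pH = 2.54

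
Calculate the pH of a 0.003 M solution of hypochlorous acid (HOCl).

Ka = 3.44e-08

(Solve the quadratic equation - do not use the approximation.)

x² + Ka×x - Ka×C = 0. Using quadratic formula: [H⁺] = 1.0142e-05

pH = 4.99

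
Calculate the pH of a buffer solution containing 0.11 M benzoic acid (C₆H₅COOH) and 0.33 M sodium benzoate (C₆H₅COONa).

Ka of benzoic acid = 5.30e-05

pKa = -log(5.30e-05) = 4.28. pH = pKa + log([A⁻]/[HA]) = 4.28 + log(0.33/0.11)

pH = 4.75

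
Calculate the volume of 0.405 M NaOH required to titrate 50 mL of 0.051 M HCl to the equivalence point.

At equivalence: moles acid = moles base. moles HCl = 0.051 × 50/1000 = 0.00255 mol. V_base = moles / 0.405 × 1000 = 6.3 mL.

V_{base} = 6.3 mL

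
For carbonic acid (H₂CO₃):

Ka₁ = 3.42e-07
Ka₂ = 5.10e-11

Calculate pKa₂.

pKa₂ = -log(Ka₂) = -log(5.10e-11) = 10.29.

pK_{a2} = 10.29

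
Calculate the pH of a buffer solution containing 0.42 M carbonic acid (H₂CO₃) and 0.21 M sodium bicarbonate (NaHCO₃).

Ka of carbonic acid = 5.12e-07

pKa = -log(5.12e-07) = 6.29. pH = pKa + log([A⁻]/[HA]) = 6.29 + log(0.21/0.42)

pH = 5.99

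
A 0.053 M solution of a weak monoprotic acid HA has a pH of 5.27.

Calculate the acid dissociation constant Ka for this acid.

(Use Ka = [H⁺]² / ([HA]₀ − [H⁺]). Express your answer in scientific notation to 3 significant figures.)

[H⁺] = 10^(−pH) = 10^(−5.27) = 5.370e-06 M. For HA ⇌ H⁺ + A⁻, Ka = [H⁺][A⁻]/[HA] = [H⁺]² / ([HA]₀ − [H⁺]) = (5.370e-06)² / (0.053 − 5.370e-06) = 5.44e-10.

K_a = 5.44e-10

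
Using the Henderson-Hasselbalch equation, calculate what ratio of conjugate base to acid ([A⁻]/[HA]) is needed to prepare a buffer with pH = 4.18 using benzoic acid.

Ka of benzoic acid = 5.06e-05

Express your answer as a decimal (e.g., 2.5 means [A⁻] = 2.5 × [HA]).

pKa = -log(5.06e-05) = 4.2958. pH = pKa + log([A⁻]/[HA]), so log([A⁻]/[HA]) = pH − pKa = 4.18 − 4.2958 = -0.1158. [A⁻]/[HA] = 10^(-0.1158) = 0.766

[A⁻]/[HA] = 0.766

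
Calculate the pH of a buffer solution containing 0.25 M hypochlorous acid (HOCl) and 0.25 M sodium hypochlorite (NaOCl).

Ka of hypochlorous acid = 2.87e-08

pKa = -log(2.87e-08) = 7.54. pH = pKa + log([A⁻]/[HA]) = 7.54 + log(0.25/0.25)

pH = 7.54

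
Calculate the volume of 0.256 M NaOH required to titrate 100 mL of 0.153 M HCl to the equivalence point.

At equivalence: moles acid = moles base. moles HCl = 0.153 × 100/1000 = 0.0153 mol. V_base = moles / 0.256 × 1000 = 59.8 mL.

V_{base} = 59.8 mL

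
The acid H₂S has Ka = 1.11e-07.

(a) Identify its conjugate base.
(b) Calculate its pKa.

(a) The conjugate base is formed by removing one H⁺ from H₂S, giving HS⁻. (b) pKa = -log(Ka) = -log(1.11e-07) = 6.95.

Conjugate base: HS⁻; pK_a = 6.95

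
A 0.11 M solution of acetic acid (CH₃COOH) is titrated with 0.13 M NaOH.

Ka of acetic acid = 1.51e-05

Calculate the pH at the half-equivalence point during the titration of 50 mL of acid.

At half-equivalence [HA] = [A⁻], so Henderson-Hasselbalch gives pH = pKa = -log(1.51e-05) = 4.82.

pH = pKa = 4.82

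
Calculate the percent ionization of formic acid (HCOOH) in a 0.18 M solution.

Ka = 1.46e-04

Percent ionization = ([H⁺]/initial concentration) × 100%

Using Ka equilibrium: x² + Ka×x - Ka×C = 0. Solving: [H⁺] = 5.0539e-03. Percent = (5.0539e-03/0.18) × 100

Percent ionization = 2.81%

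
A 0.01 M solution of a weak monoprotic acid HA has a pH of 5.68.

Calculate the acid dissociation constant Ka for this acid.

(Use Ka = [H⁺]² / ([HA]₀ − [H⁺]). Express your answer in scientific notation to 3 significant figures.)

[H⁺] = 10^(−pH) = 10^(−5.68) = 2.089e-06 M. For HA ⇌ H⁺ + A⁻, Ka = [H⁺][A⁻]/[HA] = [H⁺]² / ([HA]₀ − [H⁺]) = (2.089e-06)² / (0.01 − 2.089e-06) = 4.37e-10.

K_a = 4.37e-10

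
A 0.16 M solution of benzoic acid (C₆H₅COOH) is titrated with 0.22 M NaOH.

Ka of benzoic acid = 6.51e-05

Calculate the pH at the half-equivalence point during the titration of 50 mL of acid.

At half-equivalence [HA] = [A⁻], so Henderson-Hasselbalch gives pH = pKa = -log(6.51e-05) = 4.19.

pH = pKa = 4.19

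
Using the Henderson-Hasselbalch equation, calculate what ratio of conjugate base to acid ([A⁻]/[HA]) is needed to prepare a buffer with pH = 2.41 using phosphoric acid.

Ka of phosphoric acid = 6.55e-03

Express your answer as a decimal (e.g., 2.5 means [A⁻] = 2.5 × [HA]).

pKa = -log(6.55e-03) = 2.1838. pH = pKa + log([A⁻]/[HA]), so log([A⁻]/[HA]) = pH − pKa = 2.41 − 2.1838 = 0.2262. [A⁻]/[HA] = 10^(0.2262) = 1.68

[A⁻]/[HA] = 1.68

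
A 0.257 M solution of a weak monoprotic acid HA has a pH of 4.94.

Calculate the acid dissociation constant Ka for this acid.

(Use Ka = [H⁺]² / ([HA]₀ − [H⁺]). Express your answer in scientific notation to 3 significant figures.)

[H⁺] = 10^(−pH) = 10^(−4.94) = 1.148e-05 M. For HA ⇌ H⁺ + A⁻, Ka = [H⁺][A⁻]/[HA] = [H⁺]² / ([HA]₀ − [H⁺]) = (1.148e-05)² / (0.257 − 1.148e-05) = 5.13e-10.

K_a = 5.13e-10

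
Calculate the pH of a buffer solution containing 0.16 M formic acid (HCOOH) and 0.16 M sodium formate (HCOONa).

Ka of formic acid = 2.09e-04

pKa = -log(2.09e-04) = 3.68. pH = pKa + log([A⁻]/[HA]) = 3.68 + log(0.16/0.16)

pH = 3.68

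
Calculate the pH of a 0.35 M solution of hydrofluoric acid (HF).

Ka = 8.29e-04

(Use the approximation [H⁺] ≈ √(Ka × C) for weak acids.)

[H⁺] = √(Ka × C) = √(8.29e-04 × 0.35) = 1.7034e-02. pH = -log(1.7034e-02)

pH = 1.77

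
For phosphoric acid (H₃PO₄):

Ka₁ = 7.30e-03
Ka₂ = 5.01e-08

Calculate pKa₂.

pKa₂ = -log(Ka₂) = -log(5.01e-08) = 7.30.

pK_{a2} = 7.30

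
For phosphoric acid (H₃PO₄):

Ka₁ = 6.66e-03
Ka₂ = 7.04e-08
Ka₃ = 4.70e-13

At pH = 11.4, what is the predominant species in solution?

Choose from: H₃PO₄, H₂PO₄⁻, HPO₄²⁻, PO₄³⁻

pKa₁ = 2.18, pKa₂ = 7.15, pKa₃ = 12.33. For a polyprotic acid the predominant species crosses at each pKa: below pKa_n the protonated form dominates, above it the deprotonated form does. At pH = 11.4, the predominant species is HPO₄²⁻.

HPO₄²⁻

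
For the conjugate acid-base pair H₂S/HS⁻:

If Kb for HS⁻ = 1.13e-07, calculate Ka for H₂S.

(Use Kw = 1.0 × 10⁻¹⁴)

For a conjugate pair Ka × Kb = Kw, so Ka = Kw/Kb = 1.0 × 10⁻¹⁴ / 1.13e-07 = 8.85e-08.

K_a = 8.85e-08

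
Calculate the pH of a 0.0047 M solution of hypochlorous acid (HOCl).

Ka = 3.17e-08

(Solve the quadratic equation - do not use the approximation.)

x² + Ka×x - Ka×C = 0. Using quadratic formula: [H⁺] = 1.2190e-05

pH = 4.91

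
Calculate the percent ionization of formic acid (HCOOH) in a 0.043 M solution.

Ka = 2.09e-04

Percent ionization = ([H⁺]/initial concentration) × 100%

Using Ka equilibrium: x² + Ka×x - Ka×C = 0. Solving: [H⁺] = 2.8952e-03. Percent = (2.8952e-03/0.043) × 100

Percent ionization = 6.73%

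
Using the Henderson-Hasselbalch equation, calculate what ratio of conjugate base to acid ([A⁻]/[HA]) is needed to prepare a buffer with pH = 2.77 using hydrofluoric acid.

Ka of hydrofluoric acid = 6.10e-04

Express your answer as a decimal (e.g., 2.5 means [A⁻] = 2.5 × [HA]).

pKa = -log(6.10e-04) = 3.2147. pH = pKa + log([A⁻]/[HA]), so log([A⁻]/[HA]) = pH − pKa = 2.77 − 3.2147 = -0.4447. [A⁻]/[HA] = 10^(-0.4447) = 0.359

[A⁻]/[HA] = 0.359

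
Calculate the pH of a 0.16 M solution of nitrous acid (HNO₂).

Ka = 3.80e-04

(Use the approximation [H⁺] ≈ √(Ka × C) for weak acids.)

[H⁺] = √(Ka × C) = √(3.80e-04 × 0.16) = 7.7974e-03. pH = -log(7.7974e-03)

pH = 2.11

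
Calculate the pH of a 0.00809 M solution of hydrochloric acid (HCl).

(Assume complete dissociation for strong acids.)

[H⁺] = 0.00809 M for strong acid. pH = -log[H⁺] = -log(0.00809)

pH = 2.09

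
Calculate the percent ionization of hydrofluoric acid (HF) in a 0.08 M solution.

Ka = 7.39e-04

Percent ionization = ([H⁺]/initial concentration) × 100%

Using Ka equilibrium: x² + Ka×x - Ka×C = 0. Solving: [H⁺] = 7.3283e-03. Percent = (7.3283e-03/0.08) × 100

Percent ionization = 9.16%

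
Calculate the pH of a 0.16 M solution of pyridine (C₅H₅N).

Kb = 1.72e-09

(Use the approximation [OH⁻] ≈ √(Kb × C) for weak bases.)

[OH⁻] = √(Kb × C) = √(1.72e-09 × 0.16) = 1.6589e-05. pOH = 4.78, pH = 14 - pOH

pH = 9.22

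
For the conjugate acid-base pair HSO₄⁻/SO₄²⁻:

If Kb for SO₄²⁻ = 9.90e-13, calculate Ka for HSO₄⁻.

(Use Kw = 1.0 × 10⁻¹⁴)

For a conjugate pair Ka × Kb = Kw, so Ka = Kw/Kb = 1.0 × 10⁻¹⁴ / 9.90e-13 = 1.01e-02.

K_a = 1.01e-02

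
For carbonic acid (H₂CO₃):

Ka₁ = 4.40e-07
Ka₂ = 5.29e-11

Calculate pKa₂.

pKa₂ = -log(Ka₂) = -log(5.29e-11) = 10.28.

pK_{a2} = 10.28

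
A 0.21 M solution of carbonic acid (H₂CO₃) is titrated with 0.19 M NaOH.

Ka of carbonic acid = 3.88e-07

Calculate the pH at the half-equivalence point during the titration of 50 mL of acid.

At half-equivalence [HA] = [A⁻], so Henderson-Hasselbalch gives pH = pKa = -log(3.88e-07) = 6.41.

pH = pKa = 6.41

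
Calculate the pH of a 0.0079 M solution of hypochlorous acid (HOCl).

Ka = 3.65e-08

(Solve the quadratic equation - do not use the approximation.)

x² + Ka×x - Ka×C = 0. Using quadratic formula: [H⁺] = 1.6963e-05

pH = 4.77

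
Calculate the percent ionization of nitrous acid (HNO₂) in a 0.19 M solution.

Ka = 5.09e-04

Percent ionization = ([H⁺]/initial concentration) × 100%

Using Ka equilibrium: x² + Ka×x - Ka×C = 0. Solving: [H⁺] = 9.5829e-03. Percent = (9.5829e-03/0.19) × 100

Percent ionization = 5.04%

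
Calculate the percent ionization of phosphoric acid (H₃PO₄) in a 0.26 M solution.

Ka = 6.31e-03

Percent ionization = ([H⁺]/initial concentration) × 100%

Using Ka equilibrium: x² + Ka×x - Ka×C = 0. Solving: [H⁺] = 3.7472e-02. Percent = (3.7472e-02/0.26) × 100

Percent ionization = 14.4%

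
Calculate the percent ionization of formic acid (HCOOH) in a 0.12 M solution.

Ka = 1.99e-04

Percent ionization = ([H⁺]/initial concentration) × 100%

Using Ka equilibrium: x² + Ka×x - Ka×C = 0. Solving: [H⁺] = 4.7882e-03. Percent = (4.7882e-03/0.12) × 100

Percent ionization = 3.99%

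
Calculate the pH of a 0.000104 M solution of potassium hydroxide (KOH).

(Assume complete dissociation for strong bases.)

[OH⁻] = 0.000104 M for strong base. pOH = -log[OH⁻] = 3.98, pH = 14 - pOH

pH = 10.02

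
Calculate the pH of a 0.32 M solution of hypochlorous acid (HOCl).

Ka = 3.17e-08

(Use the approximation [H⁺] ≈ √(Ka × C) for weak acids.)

[H⁺] = √(Ka × C) = √(3.17e-08 × 0.32) = 1.0072e-04. pH = -log(1.0072e-04)

pH = 4.00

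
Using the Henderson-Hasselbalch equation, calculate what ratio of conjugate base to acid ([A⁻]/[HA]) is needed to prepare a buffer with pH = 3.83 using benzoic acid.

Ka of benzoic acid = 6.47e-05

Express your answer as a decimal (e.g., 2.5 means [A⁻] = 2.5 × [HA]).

pKa = -log(6.47e-05) = 4.1891. pH = pKa + log([A⁻]/[HA]), so log([A⁻]/[HA]) = pH − pKa = 3.83 − 4.1891 = -0.3591. [A⁻]/[HA] = 10^(-0.3591) = 0.437

[A⁻]/[HA] = 0.437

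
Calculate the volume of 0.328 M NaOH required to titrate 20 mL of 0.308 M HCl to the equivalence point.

At equivalence: moles acid = moles base. moles HCl = 0.308 × 20/1000 = 0.00616 mol. V_base = moles / 0.328 × 1000 = 18.8 mL.

V_{base} = 18.8 mL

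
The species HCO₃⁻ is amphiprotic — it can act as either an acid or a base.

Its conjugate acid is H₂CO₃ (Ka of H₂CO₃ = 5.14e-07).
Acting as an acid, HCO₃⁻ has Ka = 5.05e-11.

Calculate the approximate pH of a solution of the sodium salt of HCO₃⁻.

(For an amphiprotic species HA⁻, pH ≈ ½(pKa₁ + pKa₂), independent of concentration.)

pKa₁ = -log(5.14e-07) = 6.29; pKa₂ = -log(5.05e-11) = 10.30. For an amphiprotic species, pH ≈ ½(pKa₁ + pKa₂) = ½(6.29 + 10.30) = 8.29.

pH = 8.29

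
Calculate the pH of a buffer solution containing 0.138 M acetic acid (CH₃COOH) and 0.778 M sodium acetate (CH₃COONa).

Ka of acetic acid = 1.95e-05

pKa = -log(1.95e-05) = 4.71. pH = pKa + log([A⁻]/[HA]) = 4.71 + log(0.778/0.138)

pH = 5.46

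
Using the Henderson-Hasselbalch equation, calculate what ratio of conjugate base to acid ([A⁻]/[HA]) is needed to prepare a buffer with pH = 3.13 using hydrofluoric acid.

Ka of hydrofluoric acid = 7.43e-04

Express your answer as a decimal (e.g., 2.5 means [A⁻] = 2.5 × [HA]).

pKa = -log(7.43e-04) = 3.1290. pH = pKa + log([A⁻]/[HA]), so log([A⁻]/[HA]) = pH − pKa = 3.13 − 3.1290 = 0.0010. [A⁻]/[HA] = 10^(0.0010) = 1.00

[A⁻]/[HA] = 1.00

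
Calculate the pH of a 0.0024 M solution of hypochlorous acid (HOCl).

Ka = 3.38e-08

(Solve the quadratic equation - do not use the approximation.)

x² + Ka×x - Ka×C = 0. Using quadratic formula: [H⁺] = 8.9898e-06

pH = 5.05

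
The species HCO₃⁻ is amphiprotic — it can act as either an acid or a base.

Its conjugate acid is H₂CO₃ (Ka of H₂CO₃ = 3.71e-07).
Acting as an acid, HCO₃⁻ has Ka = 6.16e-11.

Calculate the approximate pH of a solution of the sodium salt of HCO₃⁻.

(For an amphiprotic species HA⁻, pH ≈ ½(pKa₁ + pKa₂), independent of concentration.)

pKa₁ = -log(3.71e-07) = 6.43; pKa₂ = -log(6.16e-11) = 10.21. For an amphiprotic species, pH ≈ ½(pKa₁ + pKa₂) = ½(6.43 + 10.21) = 8.32.

pH = 8.32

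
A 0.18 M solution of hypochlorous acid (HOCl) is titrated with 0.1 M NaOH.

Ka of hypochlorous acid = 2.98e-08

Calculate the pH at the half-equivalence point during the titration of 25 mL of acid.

At half-equivalence [HA] = [A⁻], so Henderson-Hasselbalch gives pH = pKa = -log(2.98e-08) = 7.53.

pH = pKa = 7.53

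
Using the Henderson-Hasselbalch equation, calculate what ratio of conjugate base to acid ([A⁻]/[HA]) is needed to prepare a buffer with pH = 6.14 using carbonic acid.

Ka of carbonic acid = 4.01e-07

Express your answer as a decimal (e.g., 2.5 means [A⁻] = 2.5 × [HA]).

pKa = -log(4.01e-07) = 6.3969. pH = pKa + log([A⁻]/[HA]), so log([A⁻]/[HA]) = pH − pKa = 6.14 − 6.3969 = -0.2569. [A⁻]/[HA] = 10^(-0.2569) = 0.554

[A⁻]/[HA] = 0.554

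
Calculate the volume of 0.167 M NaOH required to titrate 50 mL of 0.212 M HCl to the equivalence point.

At equivalence: moles acid = moles base. moles HCl = 0.212 × 50/1000 = 0.0106 mol. V_base = moles / 0.167 × 1000 = 63.5 mL.

V_{base} = 63.5 mL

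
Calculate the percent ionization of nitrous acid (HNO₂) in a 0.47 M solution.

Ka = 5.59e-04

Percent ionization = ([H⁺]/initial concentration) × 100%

Using Ka equilibrium: x² + Ka×x - Ka×C = 0. Solving: [H⁺] = 1.5932e-02. Percent = (1.5932e-02/0.47) × 100

Percent ionization = 3.39%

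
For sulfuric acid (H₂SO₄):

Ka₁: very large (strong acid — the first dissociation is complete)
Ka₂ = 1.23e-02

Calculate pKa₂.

pKa₂ = -log(Ka₂) = -log(1.23e-02) = 1.91.

pK_{a2} = 1.91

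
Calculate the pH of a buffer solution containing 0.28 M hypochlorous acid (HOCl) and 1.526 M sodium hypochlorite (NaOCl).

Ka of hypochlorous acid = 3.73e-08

pKa = -log(3.73e-08) = 7.43. pH = pKa + log([A⁻]/[HA]) = 7.43 + log(1.526/0.28)

pH = 8.16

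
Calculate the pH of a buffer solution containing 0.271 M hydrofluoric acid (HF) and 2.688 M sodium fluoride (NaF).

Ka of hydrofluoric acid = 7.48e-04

pKa = -log(7.48e-04) = 3.13. pH = pKa + log([A⁻]/[HA]) = 3.13 + log(2.688/0.271)

pH = 4.12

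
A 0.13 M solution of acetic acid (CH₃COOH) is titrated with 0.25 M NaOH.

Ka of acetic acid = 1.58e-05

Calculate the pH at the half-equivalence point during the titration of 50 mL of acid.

At half-equivalence [HA] = [A⁻], so Henderson-Hasselbalch gives pH = pKa = -log(1.58e-05) = 4.80.

pH = pKa = 4.80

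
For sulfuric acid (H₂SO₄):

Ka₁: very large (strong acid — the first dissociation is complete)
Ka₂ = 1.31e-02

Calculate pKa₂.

pKa₂ = -log(Ka₂) = -log(1.31e-02) = 1.88.

pK_{a2} = 1.88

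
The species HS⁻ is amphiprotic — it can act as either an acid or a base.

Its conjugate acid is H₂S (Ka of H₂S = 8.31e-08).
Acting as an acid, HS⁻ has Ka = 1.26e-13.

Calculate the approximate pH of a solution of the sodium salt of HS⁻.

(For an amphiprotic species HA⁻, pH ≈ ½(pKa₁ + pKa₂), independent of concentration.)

pKa₁ = -log(8.31e-08) = 7.08; pKa₂ = -log(1.26e-13) = 12.90. For an amphiprotic species, pH ≈ ½(pKa₁ + pKa₂) = ½(7.08 + 12.90) = 9.99.

pH = 9.99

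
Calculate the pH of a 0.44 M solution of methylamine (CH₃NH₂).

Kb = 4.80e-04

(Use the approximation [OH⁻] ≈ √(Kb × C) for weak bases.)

[OH⁻] = √(Kb × C) = √(4.80e-04 × 0.44) = 1.4533e-02. pOH = 1.84, pH = 14 - pOH

pH = 12.16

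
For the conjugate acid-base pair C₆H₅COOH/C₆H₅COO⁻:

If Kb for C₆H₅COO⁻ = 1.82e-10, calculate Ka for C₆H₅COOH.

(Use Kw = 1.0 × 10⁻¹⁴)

For a conjugate pair Ka × Kb = Kw, so Ka = Kw/Kb = 1.0 × 10⁻¹⁴ / 1.82e-10 = 5.49e-05.

K_a = 5.49e-05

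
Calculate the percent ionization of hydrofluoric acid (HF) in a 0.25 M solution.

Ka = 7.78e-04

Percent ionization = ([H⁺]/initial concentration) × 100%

Using Ka equilibrium: x² + Ka×x - Ka×C = 0. Solving: [H⁺] = 1.3563e-02. Percent = (1.3563e-02/0.25) × 100

Percent ionization = 5.43%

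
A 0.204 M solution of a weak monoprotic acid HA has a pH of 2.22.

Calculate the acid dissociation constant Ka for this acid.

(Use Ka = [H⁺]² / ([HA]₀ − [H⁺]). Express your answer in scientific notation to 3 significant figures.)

[H⁺] = 10^(−pH) = 10^(−2.22) = 6.026e-03 M. For HA ⇌ H⁺ + A⁻, Ka = [H⁺][A⁻]/[HA] = [H⁺]² / ([HA]₀ − [H⁺]) = (6.026e-03)² / (0.204 − 6.026e-03) = 1.83e-04.

K_a = 1.83e-04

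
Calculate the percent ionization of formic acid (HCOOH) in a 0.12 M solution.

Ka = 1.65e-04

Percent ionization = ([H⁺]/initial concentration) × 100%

Using Ka equilibrium: x² + Ka×x - Ka×C = 0. Solving: [H⁺] = 4.3680e-03. Percent = (4.3680e-03/0.12) × 100

Percent ionization = 3.64%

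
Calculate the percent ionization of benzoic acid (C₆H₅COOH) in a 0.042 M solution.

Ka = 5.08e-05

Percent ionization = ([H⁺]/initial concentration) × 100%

Using Ka equilibrium: x² + Ka×x - Ka×C = 0. Solving: [H⁺] = 1.4355e-03. Percent = (1.4355e-03/0.042) × 100

Percent ionization = 3.42%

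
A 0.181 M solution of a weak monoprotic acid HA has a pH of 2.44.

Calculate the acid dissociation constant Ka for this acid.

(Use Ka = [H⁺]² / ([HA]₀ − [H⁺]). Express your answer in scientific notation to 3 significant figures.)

[H⁺] = 10^(−pH) = 10^(−2.44) = 3.631e-03 M. For HA ⇌ H⁺ + A⁻, Ka = [H⁺][A⁻]/[HA] = [H⁺]² / ([HA]₀ − [H⁺]) = (3.631e-03)² / (0.181 − 3.631e-03) = 7.43e-05.

K_a = 7.43e-05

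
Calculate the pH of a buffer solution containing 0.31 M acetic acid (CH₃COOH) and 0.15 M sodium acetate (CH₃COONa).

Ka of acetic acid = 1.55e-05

pKa = -log(1.55e-05) = 4.81. pH = pKa + log([A⁻]/[HA]) = 4.81 + log(0.15/0.31)

pH = 4.49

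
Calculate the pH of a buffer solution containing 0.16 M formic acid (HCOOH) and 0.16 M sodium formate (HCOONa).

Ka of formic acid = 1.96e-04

pKa = -log(1.96e-04) = 3.71. pH = pKa + log([A⁻]/[HA]) = 3.71 + log(0.16/0.16)

pH = 3.71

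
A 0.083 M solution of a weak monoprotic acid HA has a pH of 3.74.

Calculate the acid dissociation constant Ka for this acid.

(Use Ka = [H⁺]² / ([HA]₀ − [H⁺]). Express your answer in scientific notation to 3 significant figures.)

[H⁺] = 10^(−pH) = 10^(−3.74) = 1.820e-04 M. For HA ⇌ H⁺ + A⁻, Ka = [H⁺][A⁻]/[HA] = [H⁺]² / ([HA]₀ − [H⁺]) = (1.820e-04)² / (0.083 − 1.820e-04) = 4.00e-07.

K_a = 4.00e-07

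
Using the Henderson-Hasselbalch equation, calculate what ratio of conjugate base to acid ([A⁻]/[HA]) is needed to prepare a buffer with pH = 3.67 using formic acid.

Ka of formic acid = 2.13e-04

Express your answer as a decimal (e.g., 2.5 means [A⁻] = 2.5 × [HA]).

pKa = -log(2.13e-04) = 3.6716. pH = pKa + log([A⁻]/[HA]), so log([A⁻]/[HA]) = pH − pKa = 3.67 − 3.6716 = -0.0016. [A⁻]/[HA] = 10^(-0.0016) = 0.996

[A⁻]/[HA] = 0.996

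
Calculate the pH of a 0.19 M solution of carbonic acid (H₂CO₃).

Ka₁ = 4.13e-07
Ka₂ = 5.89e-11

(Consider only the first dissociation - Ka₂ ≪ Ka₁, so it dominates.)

First dissociation dominates. From Ka₁ = [H⁺][HA⁻]/[H₂A], x² + Ka₁·x − Ka₁·C = 0 with C = 0.19 M and Ka₁ = 4.13e-07. Solving: [H⁺] = (−Ka₁ + √(Ka₁² + 4·Ka₁·C)) / 2 = 2.7992e-04 M. pH = -log(2.7992e-04) = 3.55.

pH = 3.55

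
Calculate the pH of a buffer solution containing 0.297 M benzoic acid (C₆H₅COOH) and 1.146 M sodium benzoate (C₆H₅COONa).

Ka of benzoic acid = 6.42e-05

pKa = -log(6.42e-05) = 4.19. pH = pKa + log([A⁻]/[HA]) = 4.19 + log(1.146/0.297)

pH = 4.78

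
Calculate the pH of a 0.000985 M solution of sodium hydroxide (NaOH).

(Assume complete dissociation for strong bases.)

[OH⁻] = 0.000985 M for strong base. pOH = -log[OH⁻] = 3.01, pH = 14 - pOH

pH = 10.99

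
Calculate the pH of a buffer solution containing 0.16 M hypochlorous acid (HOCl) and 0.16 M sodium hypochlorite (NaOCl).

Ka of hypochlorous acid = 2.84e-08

pKa = -log(2.84e-08) = 7.55. pH = pKa + log([A⁻]/[HA]) = 7.55 + log(0.16/0.16)

pH = 7.55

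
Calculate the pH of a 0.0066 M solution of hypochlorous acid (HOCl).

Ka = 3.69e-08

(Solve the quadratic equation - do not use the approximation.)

x² + Ka×x - Ka×C = 0. Using quadratic formula: [H⁺] = 1.5587e-05

pH = 4.81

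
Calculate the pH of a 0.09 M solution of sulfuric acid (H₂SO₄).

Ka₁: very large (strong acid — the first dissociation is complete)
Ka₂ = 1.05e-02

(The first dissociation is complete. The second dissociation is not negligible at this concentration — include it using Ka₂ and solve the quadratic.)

First dissociation is complete: [H⁺]₀ = [HSO₄⁻]₀ = C = 0.09 M. Second dissociation HSO₄⁻ ⇌ H⁺ + SO₄²⁻: let x = [SO₄²⁻]. Ka₂ = (C + x)·x / (C − x) = 1.05e-02 → x² + (C + Ka₂)·x − Ka₂·C = 0 → x² + 0.10050·x − 9.450e-04 = 0. x = (−0.10050 + √(0.10050² + 4 × 9.450e-04)) / 2 = 8.6572e-03 M. [H⁺] = C + x = 0.09 + 8.6572e-03 = 9.8657e-02 M. pH = -log(9.8657e-02) = 1.01.

pH = 1.01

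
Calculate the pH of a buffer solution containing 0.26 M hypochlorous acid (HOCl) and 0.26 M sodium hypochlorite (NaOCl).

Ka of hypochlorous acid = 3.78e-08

pKa = -log(3.78e-08) = 7.42. pH = pKa + log([A⁻]/[HA]) = 7.42 + log(0.26/0.26)

pH = 7.42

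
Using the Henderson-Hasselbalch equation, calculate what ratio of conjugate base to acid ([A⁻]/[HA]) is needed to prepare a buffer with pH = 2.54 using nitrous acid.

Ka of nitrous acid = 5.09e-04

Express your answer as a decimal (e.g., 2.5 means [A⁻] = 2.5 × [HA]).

pKa = -log(5.09e-04) = 3.2933. pH = pKa + log([A⁻]/[HA]), so log([A⁻]/[HA]) = pH − pKa = 2.54 − 3.2933 = -0.7533. [A⁻]/[HA] = 10^(-0.7533) = 0.176

[A⁻]/[HA] = 0.176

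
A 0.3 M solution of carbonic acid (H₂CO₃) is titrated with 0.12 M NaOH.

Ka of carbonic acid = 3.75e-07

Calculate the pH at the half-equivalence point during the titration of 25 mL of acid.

At half-equivalence [HA] = [A⁻], so Henderson-Hasselbalch gives pH = pKa = -log(3.75e-07) = 6.43.

pH = pKa = 6.43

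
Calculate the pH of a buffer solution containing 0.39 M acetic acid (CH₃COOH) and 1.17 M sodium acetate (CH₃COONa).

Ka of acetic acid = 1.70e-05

pKa = -log(1.70e-05) = 4.77. pH = pKa + log([A⁻]/[HA]) = 4.77 + log(1.17/0.39)

pH = 5.25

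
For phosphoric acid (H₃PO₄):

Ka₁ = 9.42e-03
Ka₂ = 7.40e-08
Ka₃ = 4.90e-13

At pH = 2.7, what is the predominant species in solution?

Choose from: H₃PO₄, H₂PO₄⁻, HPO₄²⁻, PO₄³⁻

pKa₁ = 2.03, pKa₂ = 7.13, pKa₃ = 12.31. For a polyprotic acid the predominant species crosses at each pKa: below pKa_n the protonated form dominates, above it the deprotonated form does. At pH = 2.7, the predominant species is H₂PO₄⁻.

H₂PO₄⁻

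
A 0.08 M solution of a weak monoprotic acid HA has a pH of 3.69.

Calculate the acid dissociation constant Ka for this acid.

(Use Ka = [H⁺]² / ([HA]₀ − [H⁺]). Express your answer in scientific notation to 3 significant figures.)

[H⁺] = 10^(−pH) = 10^(−3.69) = 2.042e-04 M. For HA ⇌ H⁺ + A⁻, Ka = [H⁺][A⁻]/[HA] = [H⁺]² / ([HA]₀ − [H⁺]) = (2.042e-04)² / (0.08 − 2.042e-04) = 5.22e-07.

K_a = 5.22e-07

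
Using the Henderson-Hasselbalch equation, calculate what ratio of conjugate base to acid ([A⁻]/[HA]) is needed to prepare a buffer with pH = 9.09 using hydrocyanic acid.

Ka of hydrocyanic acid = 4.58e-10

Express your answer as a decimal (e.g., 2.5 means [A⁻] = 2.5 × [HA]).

pKa = -log(4.58e-10) = 9.3391. pH = pKa + log([A⁻]/[HA]), so log([A⁻]/[HA]) = pH − pKa = 9.09 − 9.3391 = -0.2491. [A⁻]/[HA] = 10^(-0.2491) = 0.563

[A⁻]/[HA] = 0.563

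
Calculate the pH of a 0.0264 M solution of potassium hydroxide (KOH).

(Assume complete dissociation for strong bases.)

[OH⁻] = 0.0264 M for strong base. pOH = -log[OH⁻] = 1.58, pH = 14 - pOH

pH = 12.42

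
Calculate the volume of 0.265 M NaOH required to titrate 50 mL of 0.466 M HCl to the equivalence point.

At equivalence: moles acid = moles base. moles HCl = 0.466 × 50/1000 = 0.0233 mol. V_base = moles / 0.265 × 1000 = 87.9 mL.

V_{base} = 87.9 mL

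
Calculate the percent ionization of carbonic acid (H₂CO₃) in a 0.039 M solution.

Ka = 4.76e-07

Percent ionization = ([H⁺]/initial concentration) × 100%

Using Ka equilibrium: x² + Ka×x - Ka×C = 0. Solving: [H⁺] = 1.3601e-04. Percent = (1.3601e-04/0.039) × 100

Percent ionization = 0.349%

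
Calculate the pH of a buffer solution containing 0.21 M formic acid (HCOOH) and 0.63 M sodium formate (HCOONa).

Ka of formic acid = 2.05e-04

pKa = -log(2.05e-04) = 3.69. pH = pKa + log([A⁻]/[HA]) = 3.69 + log(0.63/0.21)

pH = 4.17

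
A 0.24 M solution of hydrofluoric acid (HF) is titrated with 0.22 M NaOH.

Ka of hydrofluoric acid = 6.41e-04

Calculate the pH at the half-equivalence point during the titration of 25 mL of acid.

At half-equivalence [HA] = [A⁻], so Henderson-Hasselbalch gives pH = pKa = -log(6.41e-04) = 3.19.

pH = pKa = 3.19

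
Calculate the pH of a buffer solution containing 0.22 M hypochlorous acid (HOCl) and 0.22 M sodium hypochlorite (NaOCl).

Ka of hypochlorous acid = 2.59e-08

pKa = -log(2.59e-08) = 7.59. pH = pKa + log([A⁻]/[HA]) = 7.59 + log(0.22/0.22)

pH = 7.59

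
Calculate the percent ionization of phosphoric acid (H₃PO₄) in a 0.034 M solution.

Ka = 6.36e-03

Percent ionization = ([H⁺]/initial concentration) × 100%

Using Ka equilibrium: x² + Ka×x - Ka×C = 0. Solving: [H⁺] = 1.1865e-02. Percent = (1.1865e-02/0.034) × 100

Percent ionization = 34.9%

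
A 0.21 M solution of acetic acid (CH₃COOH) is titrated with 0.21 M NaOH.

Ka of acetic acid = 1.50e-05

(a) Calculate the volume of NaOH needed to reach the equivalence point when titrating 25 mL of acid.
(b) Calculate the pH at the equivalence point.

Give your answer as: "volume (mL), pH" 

moles acid = 0.21 × 25/1000 = 0.00525 mol; V_base = moles/0.21 × 1000 = 25.0 mL. At equivalence only the conjugate base is present: [A⁻] = 0.00525/0.050 = 1.0500e-01 M. Kb = Kw/Ka = 6.67e-10; [OH⁻] = √(Kb × [A⁻]) = 8.3666e-06; pOH = 5.08; pH = 14 - pOH = 8.92.

V = 25.0 mL, pH = 8.92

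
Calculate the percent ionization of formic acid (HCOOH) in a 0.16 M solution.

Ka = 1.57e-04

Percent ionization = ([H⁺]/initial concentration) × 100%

Using Ka equilibrium: x² + Ka×x - Ka×C = 0. Solving: [H⁺] = 4.9341e-03. Percent = (4.9341e-03/0.16) × 100

Percent ionization = 3.08%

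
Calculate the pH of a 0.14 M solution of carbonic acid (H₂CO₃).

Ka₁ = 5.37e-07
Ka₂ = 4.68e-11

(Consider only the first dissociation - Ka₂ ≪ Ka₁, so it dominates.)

First dissociation dominates. From Ka₁ = [H⁺][HA⁻]/[H₂A], x² + Ka₁·x − Ka₁·C = 0 with C = 0.14 M and Ka₁ = 5.37e-07. Solving: [H⁺] = (−Ka₁ + √(Ka₁² + 4·Ka₁·C)) / 2 = 2.7392e-04 M. pH = -log(2.7392e-04) = 3.56.

pH = 3.56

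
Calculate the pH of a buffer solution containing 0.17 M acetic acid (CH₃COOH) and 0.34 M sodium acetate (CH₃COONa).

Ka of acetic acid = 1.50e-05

pKa = -log(1.50e-05) = 4.82. pH = pKa + log([A⁻]/[HA]) = 4.82 + log(0.34/0.17)

pH = 5.12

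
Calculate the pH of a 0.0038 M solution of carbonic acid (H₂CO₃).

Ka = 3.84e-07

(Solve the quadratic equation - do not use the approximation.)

x² + Ka×x - Ka×C = 0. Using quadratic formula: [H⁺] = 3.8008e-05

pH = 4.42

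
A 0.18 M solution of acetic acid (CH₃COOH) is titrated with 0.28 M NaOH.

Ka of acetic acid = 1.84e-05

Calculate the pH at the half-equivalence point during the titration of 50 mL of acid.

At half-equivalence [HA] = [A⁻], so Henderson-Hasselbalch gives pH = pKa = -log(1.84e-05) = 4.74.

pH = pKa = 4.74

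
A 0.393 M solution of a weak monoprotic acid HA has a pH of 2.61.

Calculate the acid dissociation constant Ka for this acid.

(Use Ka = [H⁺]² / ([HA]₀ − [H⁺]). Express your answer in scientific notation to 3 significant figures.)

[H⁺] = 10^(−pH) = 10^(−2.61) = 2.455e-03 M. For HA ⇌ H⁺ + A⁻, Ka = [H⁺][A⁻]/[HA] = [H⁺]² / ([HA]₀ − [H⁺]) = (2.455e-03)² / (0.393 − 2.455e-03) = 1.54e-05.

K_a = 1.54e-05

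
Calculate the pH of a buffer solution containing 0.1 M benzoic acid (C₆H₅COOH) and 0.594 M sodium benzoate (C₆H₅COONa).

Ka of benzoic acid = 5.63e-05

pKa = -log(5.63e-05) = 4.25. pH = pKa + log([A⁻]/[HA]) = 4.25 + log(0.594/0.1)

pH = 5.02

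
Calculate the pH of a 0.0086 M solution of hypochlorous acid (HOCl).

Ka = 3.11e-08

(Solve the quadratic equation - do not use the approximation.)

x² + Ka×x - Ka×C = 0. Using quadratic formula: [H⁺] = 1.6339e-05

pH = 4.79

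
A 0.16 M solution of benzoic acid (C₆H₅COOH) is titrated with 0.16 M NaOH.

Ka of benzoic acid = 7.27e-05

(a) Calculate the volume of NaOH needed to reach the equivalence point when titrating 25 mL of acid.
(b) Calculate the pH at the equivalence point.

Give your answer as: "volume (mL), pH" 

moles acid = 0.16 × 25/1000 = 0.004 mol; V_base = moles/0.16 × 1000 = 25.0 mL. At equivalence only the conjugate base is present: [A⁻] = 0.004/0.050 = 8.0000e-02 M. Kb = Kw/Ka = 1.38e-10; [OH⁻] = √(Kb × [A⁻]) = 3.3172e-06; pOH = 5.48; pH = 14 - pOH = 8.52.

V = 25.0 mL, pH = 8.52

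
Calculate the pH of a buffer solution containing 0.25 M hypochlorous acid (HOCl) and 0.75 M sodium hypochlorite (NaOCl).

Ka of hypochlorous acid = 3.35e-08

pKa = -log(3.35e-08) = 7.47. pH = pKa + log([A⁻]/[HA]) = 7.47 + log(0.75/0.25)

pH = 7.95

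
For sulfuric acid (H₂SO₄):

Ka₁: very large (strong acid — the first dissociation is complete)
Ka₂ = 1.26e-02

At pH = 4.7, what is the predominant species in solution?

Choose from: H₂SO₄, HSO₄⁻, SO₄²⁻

The first dissociation is complete, so H₂SO₄ itself is never the predominant species in water; pKa₂ = -log(1.26e-02) = 1.90. For a polyprotic acid the predominant species crosses at each pKa: below pKa_n the protonated form dominates, above it the deprotonated form does. At pH = 4.7, the predominant species is SO₄²⁻.

SO₄²⁻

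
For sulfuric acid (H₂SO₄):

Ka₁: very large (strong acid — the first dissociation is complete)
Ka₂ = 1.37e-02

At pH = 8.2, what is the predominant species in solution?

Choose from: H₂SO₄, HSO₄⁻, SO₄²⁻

The first dissociation is complete, so H₂SO₄ itself is never the predominant species in water; pKa₂ = -log(1.37e-02) = 1.86. For a polyprotic acid the predominant species crosses at each pKa: below pKa_n the protonated form dominates, above it the deprotonated form does. At pH = 8.2, the predominant species is SO₄²⁻.

SO₄²⁻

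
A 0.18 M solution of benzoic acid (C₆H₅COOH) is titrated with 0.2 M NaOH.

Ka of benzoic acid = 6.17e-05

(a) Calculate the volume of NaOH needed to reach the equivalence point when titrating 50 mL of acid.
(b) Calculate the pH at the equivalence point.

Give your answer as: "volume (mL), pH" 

moles acid = 0.18 × 50/1000 = 0.009 mol; V_base = moles/0.2 × 1000 = 45.0 mL. At equivalence only the conjugate base is present: [A⁻] = 0.009/0.095 = 9.4737e-02 M. Kb = Kw/Ka = 1.62e-10; [OH⁻] = √(Kb × [A⁻]) = 3.9185e-06; pOH = 5.41; pH = 14 - pOH = 8.59.

V = 45.0 mL, pH = 8.59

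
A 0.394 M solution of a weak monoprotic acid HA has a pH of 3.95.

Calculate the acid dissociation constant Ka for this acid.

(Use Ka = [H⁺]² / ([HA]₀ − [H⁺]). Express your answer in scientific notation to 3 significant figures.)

[H⁺] = 10^(−pH) = 10^(−3.95) = 1.122e-04 M. For HA ⇌ H⁺ + A⁻, Ka = [H⁺][A⁻]/[HA] = [H⁺]² / ([HA]₀ − [H⁺]) = (1.122e-04)² / (0.394 − 1.122e-04) = 3.20e-08.

K_a = 3.20e-08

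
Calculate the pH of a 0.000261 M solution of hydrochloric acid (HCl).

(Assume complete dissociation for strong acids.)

[H⁺] = 0.000261 M for strong acid. pH = -log[H⁺] = -log(0.000261)

pH = 3.58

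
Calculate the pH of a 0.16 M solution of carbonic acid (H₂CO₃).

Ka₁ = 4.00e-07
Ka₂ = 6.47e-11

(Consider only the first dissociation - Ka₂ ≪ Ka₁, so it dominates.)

First dissociation dominates. From Ka₁ = [H⁺][HA⁻]/[H₂A], x² + Ka₁·x − Ka₁·C = 0 with C = 0.16 M and Ka₁ = 4.00e-07. Solving: [H⁺] = (−Ka₁ + √(Ka₁² + 4·Ka₁·C)) / 2 = 2.5278e-04 M. pH = -log(2.5278e-04) = 3.60.

pH = 3.60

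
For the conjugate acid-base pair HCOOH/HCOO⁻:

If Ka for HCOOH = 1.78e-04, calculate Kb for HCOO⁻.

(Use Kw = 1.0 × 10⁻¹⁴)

For a conjugate pair Ka × Kb = Kw, so Kb = Kw/Ka = 1.0 × 10⁻¹⁴ / 1.78e-04 = 5.62e-11.

K_b = 5.62e-11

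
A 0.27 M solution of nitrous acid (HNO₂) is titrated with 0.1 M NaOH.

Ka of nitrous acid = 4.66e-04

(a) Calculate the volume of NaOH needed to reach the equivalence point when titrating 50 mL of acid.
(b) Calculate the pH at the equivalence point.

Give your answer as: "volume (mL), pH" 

moles acid = 0.27 × 50/1000 = 0.0135 mol; V_base = moles/0.1 × 1000 = 135.0 mL. At equivalence only the conjugate base is present: [A⁻] = 0.0135/0.185 = 7.2973e-02 M. Kb = Kw/Ka = 2.15e-11; [OH⁻] = √(Kb × [A⁻]) = 1.2514e-06; pOH = 5.90; pH = 14 - pOH = 8.10.

V = 135.0 mL, pH = 8.10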